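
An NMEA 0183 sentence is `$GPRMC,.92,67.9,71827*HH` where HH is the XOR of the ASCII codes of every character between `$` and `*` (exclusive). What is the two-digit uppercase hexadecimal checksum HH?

XOR the ASCII codes of the payload characters:
  'G' = 0x47 → acc = 0x47
  'P' = 0x50 → acc = 0x17
  'R' = 0x52 → acc = 0x45
  'M' = 0x4D → acc = 0x08
  'C' = 0x43 → acc = 0x4B
  ',' = 0x2C → acc = 0x67
  '.' = 0x2E → acc = 0x49
  '9' = 0x39 → acc = 0x70
  '2' = 0x32 → acc = 0x42
  ',' = 0x2C → acc = 0x6E
  '6' = 0x36 → acc = 0x58
  '7' = 0x37 → acc = 0x6F
  '.' = 0x2E → acc = 0x41
  '9' = 0x39 → acc = 0x78
  ',' = 0x2C → acc = 0x54
  '7' = 0x37 → acc = 0x63
  '1' = 0x31 → acc = 0x52
  '8' = 0x38 → acc = 0x6A
  '2' = 0x32 → acc = 0x58
  '7' = 0x37 → acc = 0x6F
Checksum = 0x6F.

6F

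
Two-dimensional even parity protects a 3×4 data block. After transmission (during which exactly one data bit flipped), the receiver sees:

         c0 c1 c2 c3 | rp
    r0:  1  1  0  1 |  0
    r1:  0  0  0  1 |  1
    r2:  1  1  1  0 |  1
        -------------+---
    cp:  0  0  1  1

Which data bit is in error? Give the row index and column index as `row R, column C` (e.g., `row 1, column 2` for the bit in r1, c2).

row 0, column 3

Recompute each row's even parity and compare to rp:
  r0: data parity 1, sent rp 0 → mismatch
  r1: data parity 1, sent rp 1 → ok
  r2: data parity 1, sent rp 1 → ok
Recompute each column's even parity and compare to cp:
  c0: data parity 0, sent cp 0 → ok
  c1: data parity 0, sent cp 0 → ok
  c2: data parity 1, sent cp 1 → ok
  c3: data parity 0, sent cp 1 → mismatch
Exactly one row (r0) and one column (c3) fail → the flipped bit is at their intersection.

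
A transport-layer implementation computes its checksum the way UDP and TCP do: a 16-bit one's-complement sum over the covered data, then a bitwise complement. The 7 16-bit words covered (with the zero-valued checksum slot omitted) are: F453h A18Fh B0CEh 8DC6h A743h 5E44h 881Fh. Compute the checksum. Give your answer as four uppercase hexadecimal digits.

9DDF

One's-complement addition (fold any carry out of bit 15 back into bit 0):
  0xF453 + 0xA18F = 0x195E2 → wrap carry → 0x95E3
  0x95E3 + 0xB0CE = 0x146B1 → wrap carry → 0x46B2
  0x46B2 + 0x8DC6 = 0x0D478
  0xD478 + 0xA743 = 0x17BBB → wrap carry → 0x7BBC
  0x7BBC + 0x5E44 = 0x0DA00
  0xDA00 + 0x881F = 0x1621F → wrap carry → 0x6220
One's-complement sum = 0x6220.
Checksum = ~0x6220 & 0xFFFF = 0x9DDF.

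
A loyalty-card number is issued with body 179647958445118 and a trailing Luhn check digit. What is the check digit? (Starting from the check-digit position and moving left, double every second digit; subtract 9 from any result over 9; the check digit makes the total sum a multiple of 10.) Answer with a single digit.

Partial digits right→left: 8 1 1 5 4 4 8 5 9 7 4 6 9 7 1
Double every second digit counting from the check-digit position (so the 1st, 3rd, 5th, ... of the partial from the right).
  doubled (with −9 where >9): 7 2 8 7 9 8 9 2 → sum 52
  kept as-is: 1 5 4 5 7 6 7 → sum 35
Total = 52 + 35 = 87.
Check digit = (10 − (87 mod 10)) mod 10 = 3.

3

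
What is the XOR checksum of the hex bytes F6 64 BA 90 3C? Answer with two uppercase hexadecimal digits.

84

XOR the bytes together:
  start with 0xF6
  0xF6 ⊕ 0x64 = 0x92
  0x92 ⊕ 0xBA = 0x28
  0x28 ⊕ 0x90 = 0xB8
  0xB8 ⊕ 0x3C = 0x84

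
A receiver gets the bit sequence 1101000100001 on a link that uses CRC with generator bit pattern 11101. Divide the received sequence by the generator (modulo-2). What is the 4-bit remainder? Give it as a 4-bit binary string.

1000

Modulo-2 division of 1101000100001 by 11101:
  pos 0: 11010 XOR 11101 = 00111
  pos 2: 11100 XOR 11101 = 00001
  pos 6: 11000 XOR 11101 = 00101
  pos 8: 10101 XOR 11101 = 01000
Remainder = 1000 (nonzero — an error is detected).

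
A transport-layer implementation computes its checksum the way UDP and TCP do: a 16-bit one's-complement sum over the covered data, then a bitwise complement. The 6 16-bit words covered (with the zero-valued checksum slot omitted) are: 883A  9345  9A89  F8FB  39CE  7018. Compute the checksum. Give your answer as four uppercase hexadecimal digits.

One's-complement addition (fold any carry out of bit 15 back into bit 0):
  0x883A + 0x9345 = 0x11B7F → wrap carry → 0x1B80
  0x1B80 + 0x9A89 = 0x0B609
  0xB609 + 0xF8FB = 0x1AF04 → wrap carry → 0xAF05
  0xAF05 + 0x39CE = 0x0E8D3
  0xE8D3 + 0x7018 = 0x158EB → wrap carry → 0x58EC
One's-complement sum = 0x58EC.
Checksum = ~0x58EC & 0xFFFF = 0xA713.

A713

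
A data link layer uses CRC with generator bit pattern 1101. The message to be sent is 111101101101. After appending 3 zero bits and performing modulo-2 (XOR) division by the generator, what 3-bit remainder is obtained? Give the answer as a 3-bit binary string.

Append 3 zeros: 111101101101000. Divide by 1101 (XOR where the leading bit is 1):
  pos 0: 1111 XOR 1101 = 0010
  pos 2: 1001 XOR 1101 = 0100
  pos 3: 1001 XOR 1101 = 0100
  pos 4: 1000 XOR 1101 = 0101
  pos 5: 1011 XOR 1101 = 0110
  pos 6: 1101 XOR 1101 = 0000
  pos 11: 1000 XOR 1101 = 0101
Remainder (last 3 bits) = 101. This is the CRC / FCS.

101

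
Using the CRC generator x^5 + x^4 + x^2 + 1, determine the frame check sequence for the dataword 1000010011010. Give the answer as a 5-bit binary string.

Append 5 zeros: 100001001101000000. Divide by 110101 (XOR where the leading bit is 1):
  pos 0: 100001 XOR 110101 = 010100
  pos 1: 101000 XOR 110101 = 011101
  pos 2: 111010 XOR 110101 = 001111
  pos 4: 111111 XOR 110101 = 001010
  pos 6: 101001 XOR 110101 = 011100
  pos 7: 111000 XOR 110101 = 001101
  pos 9: 110100 XOR 110101 = 000001
Remainder (last 5 bits) = 01000. This is the CRC / FCS.

01000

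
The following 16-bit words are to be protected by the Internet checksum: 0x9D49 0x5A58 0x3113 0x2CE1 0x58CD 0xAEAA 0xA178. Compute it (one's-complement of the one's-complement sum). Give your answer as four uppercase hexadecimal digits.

One's-complement addition (fold any carry out of bit 15 back into bit 0):
  0x9D49 + 0x5A58 = 0x0F7A1
  0xF7A1 + 0x3113 = 0x128B4 → wrap carry → 0x28B5
  0x28B5 + 0x2CE1 = 0x05596
  0x5596 + 0x58CD = 0x0AE63
  0xAE63 + 0xAEAA = 0x15D0D → wrap carry → 0x5D0E
  0x5D0E + 0xA178 = 0x0FE86
One's-complement sum = 0xFE86.
Checksum = ~0xFE86 & 0xFFFF = 0x0179.

0179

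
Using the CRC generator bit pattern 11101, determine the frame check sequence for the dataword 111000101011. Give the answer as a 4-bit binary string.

0010

Append 4 zeros: 1110001010110000. Divide by 11101 (XOR where the leading bit is 1):
  pos 0: 11100 XOR 11101 = 00001
  pos 4: 10101 XOR 11101 = 01000
  pos 5: 10000 XOR 11101 = 01101
  pos 6: 11011 XOR 11101 = 00110
  pos 8: 11010 XOR 11101 = 00111
  pos 10: 11100 XOR 11101 = 00001
Remainder (last 4 bits) = 0010. This is the CRC / FCS.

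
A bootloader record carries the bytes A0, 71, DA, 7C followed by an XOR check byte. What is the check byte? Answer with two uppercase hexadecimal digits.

77

XOR the bytes together:
  start with 0xA0
  0xA0 ⊕ 0x71 = 0xD1
  0xD1 ⊕ 0xDA = 0x0B
  0x0B ⊕ 0x7C = 0x77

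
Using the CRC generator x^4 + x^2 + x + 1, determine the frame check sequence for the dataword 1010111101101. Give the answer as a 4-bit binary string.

1101

Append 4 zeros: 10101111011010000. Divide by 10111 (XOR where the leading bit is 1):
  pos 0: 10101 XOR 10111 = 00010
  pos 3: 10111 XOR 10111 = 00000
  pos 9: 11010 XOR 10111 = 01101
  pos 10: 11010 XOR 10111 = 01101
  pos 11: 11010 XOR 10111 = 01101
  pos 12: 11010 XOR 10111 = 01101
Remainder (last 4 bits) = 1101. This is the CRC / FCS.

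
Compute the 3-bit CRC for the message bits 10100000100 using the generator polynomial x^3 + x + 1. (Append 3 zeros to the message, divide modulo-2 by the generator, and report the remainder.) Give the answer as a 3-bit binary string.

Append 3 zeros: 10100000100000. Divide by 1011 (XOR where the leading bit is 1):
  pos 0: 1010 XOR 1011 = 0001
  pos 3: 1000 XOR 1011 = 0011
  pos 5: 1101 XOR 1011 = 0110
  pos 6: 1100 XOR 1011 = 0111
  pos 7: 1110 XOR 1011 = 0101
  pos 8: 1010 XOR 1011 = 0001
Remainder (last 3 bits) = 100. This is the CRC / FCS.

100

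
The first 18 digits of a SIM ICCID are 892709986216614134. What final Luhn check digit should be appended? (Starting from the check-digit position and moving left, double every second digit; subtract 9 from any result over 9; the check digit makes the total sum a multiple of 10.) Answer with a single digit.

Partial digits right→left: 4 3 1 4 1 6 6 1 2 6 8 9 9 0 7 2 9 8
Double every second digit counting from the check-digit position (so the 1st, 3rd, 5th, ... of the partial from the right).
  doubled (with −9 where >9): 8 2 2 3 4 7 9 5 9 → sum 49
  kept as-is: 3 4 6 1 6 9 0 2 8 → sum 39
Total = 49 + 39 = 88.
Check digit = (10 − (88 mod 10)) mod 10 = 2.

2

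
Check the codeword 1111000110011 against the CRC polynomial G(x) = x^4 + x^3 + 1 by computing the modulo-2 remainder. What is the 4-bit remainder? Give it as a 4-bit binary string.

0000

Modulo-2 division of 1111000110011 by 11001:
  pos 0: 11110 XOR 11001 = 00111
  pos 2: 11100 XOR 11001 = 00101
  pos 4: 10111 XOR 11001 = 01110
  pos 5: 11100 XOR 11001 = 00101
  pos 7: 10101 XOR 11001 = 01100
  pos 8: 11001 XOR 11001 = 00000
Remainder = 0000 (zero — the frame passes the CRC check).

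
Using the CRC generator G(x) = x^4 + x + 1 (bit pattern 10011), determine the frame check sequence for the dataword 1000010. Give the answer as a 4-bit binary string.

0001

Append 4 zeros: 10000100000. Divide by 10011 (XOR where the leading bit is 1):
  pos 0: 10000 XOR 10011 = 00011
  pos 3: 11100 XOR 10011 = 01111
  pos 4: 11110 XOR 10011 = 01101
  pos 5: 11010 XOR 10011 = 01001
  pos 6: 10010 XOR 10011 = 00001
Remainder (last 4 bits) = 0001. This is the CRC / FCS.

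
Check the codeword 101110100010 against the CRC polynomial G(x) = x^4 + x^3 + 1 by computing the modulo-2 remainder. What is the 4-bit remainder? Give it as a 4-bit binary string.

1000

Modulo-2 division of 101110100010 by 11001:
  pos 0: 10111 XOR 11001 = 01110
  pos 1: 11100 XOR 11001 = 00101
  pos 3: 10110 XOR 11001 = 01111
  pos 4: 11110 XOR 11001 = 00111
  pos 6: 11101 XOR 11001 = 00100
Remainder = 1000 (nonzero — an error is detected).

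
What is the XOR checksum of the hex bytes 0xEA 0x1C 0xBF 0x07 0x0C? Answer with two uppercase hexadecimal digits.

XOR the bytes together:
  start with 0xEA
  0xEA ⊕ 0x1C = 0xF6
  0xF6 ⊕ 0xBF = 0x49
  0x49 ⊕ 0x07 = 0x4E
  0x4E ⊕ 0x0C = 0x42

42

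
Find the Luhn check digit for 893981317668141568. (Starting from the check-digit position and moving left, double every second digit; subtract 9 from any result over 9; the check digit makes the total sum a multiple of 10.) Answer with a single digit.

9

Partial digits right→left: 8 6 5 1 4 1 8 6 6 7 1 3 1 8 9 3 9 8
Double every second digit counting from the check-digit position (so the 1st, 3rd, 5th, ... of the partial from the right).
  doubled (with −9 where >9): 7 1 8 7 3 2 2 9 9 → sum 48
  kept as-is: 6 1 1 6 7 3 8 3 8 → sum 43
Total = 48 + 43 = 91.
Check digit = (10 − (91 mod 10)) mod 10 = 9.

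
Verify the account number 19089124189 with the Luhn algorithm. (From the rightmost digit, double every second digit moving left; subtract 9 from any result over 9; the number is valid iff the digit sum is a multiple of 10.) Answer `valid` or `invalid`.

invalid

From the right, keep odd positions and double even positions (subtract 9 from any doubled value over 9):
  doubled (positions 2,4,...): 7 8 2 7 9 → sum 33
  kept (positions 1,3,...): 9 1 2 9 0 1 → sum 22
Total = 55.
55 mod 10 = 5, so the number is invalid.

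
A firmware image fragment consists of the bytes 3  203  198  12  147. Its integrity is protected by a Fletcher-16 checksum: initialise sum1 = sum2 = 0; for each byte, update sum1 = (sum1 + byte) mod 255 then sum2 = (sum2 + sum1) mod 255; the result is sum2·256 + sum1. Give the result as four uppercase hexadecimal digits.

3E35

Running sums (mod 255):
  after byte 0 (3): sum1=3, sum2=3
  after byte 1 (203): sum1=206, sum2=209
  after byte 2 (198): sum1=149, sum2=103
  after byte 3 (12): sum1=161, sum2=9
  after byte 4 (147): sum1=53, sum2=62
Checksum = sum2·256 + sum1 = 62·256 + 53 = 15925 = 0x3E35.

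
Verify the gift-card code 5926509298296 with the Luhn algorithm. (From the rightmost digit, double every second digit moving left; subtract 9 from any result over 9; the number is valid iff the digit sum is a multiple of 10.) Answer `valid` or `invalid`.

From the right, keep odd positions and double even positions (subtract 9 from any doubled value over 9):
  doubled (positions 2,4,...): 9 7 4 0 3 9 → sum 32
  kept (positions 1,3,...): 6 2 9 9 5 2 5 → sum 38
Total = 70.
70 mod 10 = 0, so the number is valid.

valid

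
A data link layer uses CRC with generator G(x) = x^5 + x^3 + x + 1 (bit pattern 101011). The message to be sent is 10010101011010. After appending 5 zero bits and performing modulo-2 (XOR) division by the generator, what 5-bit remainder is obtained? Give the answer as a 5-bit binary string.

Append 5 zeros: 1001010101101000000. Divide by 101011 (XOR where the leading bit is 1):
  pos 0: 100101 XOR 101011 = 001110
  pos 2: 111001 XOR 101011 = 010010
  pos 3: 100100 XOR 101011 = 001111
  pos 5: 111111 XOR 101011 = 010100
  pos 6: 101000 XOR 101011 = 000011
  pos 10: 111000 XOR 101011 = 010011
  pos 11: 100110 XOR 101011 = 001101
  pos 13: 110100 XOR 101011 = 011111
Remainder (last 5 bits) = 11111. This is the CRC / FCS.

11111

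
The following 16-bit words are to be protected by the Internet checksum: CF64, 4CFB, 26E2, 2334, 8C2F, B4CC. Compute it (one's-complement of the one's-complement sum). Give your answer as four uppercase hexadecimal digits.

One's-complement addition (fold any carry out of bit 15 back into bit 0):
  0xCF64 + 0x4CFB = 0x11C5F → wrap carry → 0x1C60
  0x1C60 + 0x26E2 = 0x04342
  0x4342 + 0x2334 = 0x06676
  0x6676 + 0x8C2F = 0x0F2A5
  0xF2A5 + 0xB4CC = 0x1A771 → wrap carry → 0xA772
One's-complement sum = 0xA772.
Checksum = ~0xA772 & 0xFFFF = 0x588D.

588D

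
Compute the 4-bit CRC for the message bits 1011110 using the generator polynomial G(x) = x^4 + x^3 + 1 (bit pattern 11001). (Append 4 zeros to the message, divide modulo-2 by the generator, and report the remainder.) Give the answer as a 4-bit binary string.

Append 4 zeros: 10111100000. Divide by 11001 (XOR where the leading bit is 1):
  pos 0: 10111 XOR 11001 = 01110
  pos 1: 11101 XOR 11001 = 00100
  pos 3: 10000 XOR 11001 = 01001
  pos 4: 10010 XOR 11001 = 01011
  pos 5: 10110 XOR 11001 = 01111
  pos 6: 11110 XOR 11001 = 00111
Remainder (last 4 bits) = 0111. This is the CRC / FCS.

0111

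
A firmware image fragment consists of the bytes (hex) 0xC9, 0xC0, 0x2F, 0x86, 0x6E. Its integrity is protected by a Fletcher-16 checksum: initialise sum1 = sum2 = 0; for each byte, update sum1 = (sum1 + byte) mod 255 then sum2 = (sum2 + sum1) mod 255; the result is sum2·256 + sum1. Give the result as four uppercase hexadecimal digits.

Running sums (mod 255):
  after byte 0 (0xC9): sum1=201, sum2=201
  after byte 1 (0xC0): sum1=138, sum2=84
  after byte 2 (0x2F): sum1=185, sum2=14
  after byte 3 (0x86): sum1=64, sum2=78
  after byte 4 (0x6E): sum1=174, sum2=252
Checksum = sum2·256 + sum1 = 252·256 + 174 = 64686 = 0xFCAE.

FCAE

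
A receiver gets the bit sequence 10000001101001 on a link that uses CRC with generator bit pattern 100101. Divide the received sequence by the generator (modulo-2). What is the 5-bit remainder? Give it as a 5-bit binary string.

Modulo-2 division of 10000001101001 by 100101:
  pos 0: 100000 XOR 100101 = 000101
  pos 3: 101011 XOR 100101 = 001110
  pos 5: 111001 XOR 100101 = 011100
  pos 6: 111000 XOR 100101 = 011101
  pos 7: 111010 XOR 100101 = 011111
  pos 8: 111111 XOR 100101 = 011010
Remainder = 11010 (nonzero — an error is detected).

11010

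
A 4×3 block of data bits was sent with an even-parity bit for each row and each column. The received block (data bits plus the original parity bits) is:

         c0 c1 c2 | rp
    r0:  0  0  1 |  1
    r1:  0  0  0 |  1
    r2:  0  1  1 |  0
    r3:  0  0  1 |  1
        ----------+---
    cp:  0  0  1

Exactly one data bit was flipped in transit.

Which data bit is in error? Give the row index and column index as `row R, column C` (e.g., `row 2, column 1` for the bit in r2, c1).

Recompute each row's even parity and compare to rp:
  r0: data parity 1, sent rp 1 → ok
  r1: data parity 0, sent rp 1 → mismatch
  r2: data parity 0, sent rp 0 → ok
  r3: data parity 1, sent rp 1 → ok
Recompute each column's even parity and compare to cp:
  c0: data parity 0, sent cp 0 → ok
  c1: data parity 1, sent cp 0 → mismatch
  c2: data parity 1, sent cp 1 → ok
Exactly one row (r1) and one column (c1) fail → the flipped bit is at their intersection.

row 1, column 1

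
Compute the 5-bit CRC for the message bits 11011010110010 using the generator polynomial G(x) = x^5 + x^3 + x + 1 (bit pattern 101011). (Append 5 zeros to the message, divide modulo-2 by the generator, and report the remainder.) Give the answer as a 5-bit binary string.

Append 5 zeros: 1101101011001000000. Divide by 101011 (XOR where the leading bit is 1):
  pos 0: 110110 XOR 101011 = 011101
  pos 1: 111011 XOR 101011 = 010000
  pos 2: 100000 XOR 101011 = 001011
  pos 4: 101111 XOR 101011 = 000100
  pos 7: 100001 XOR 101011 = 001010
  pos 9: 101000 XOR 101011 = 000011
  pos 13: 110000 XOR 101011 = 011011
Remainder (last 5 bits) = 11011. This is the CRC / FCS.

11011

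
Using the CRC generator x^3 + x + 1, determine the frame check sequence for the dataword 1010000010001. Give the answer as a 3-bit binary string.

101

Append 3 zeros: 1010000010001000. Divide by 1011 (XOR where the leading bit is 1):
  pos 0: 1010 XOR 1011 = 0001
  pos 3: 1000 XOR 1011 = 0011
  pos 5: 1101 XOR 1011 = 0110
  pos 6: 1100 XOR 1011 = 0111
  pos 7: 1110 XOR 1011 = 0101
  pos 8: 1010 XOR 1011 = 0001
  pos 11: 1100 XOR 1011 = 0111
  pos 12: 1110 XOR 1011 = 0101
Remainder (last 3 bits) = 101. This is the CRC / FCS.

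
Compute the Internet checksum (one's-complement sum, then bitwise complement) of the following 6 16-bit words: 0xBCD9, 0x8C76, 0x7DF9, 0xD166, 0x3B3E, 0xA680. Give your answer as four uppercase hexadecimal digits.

One's-complement addition (fold any carry out of bit 15 back into bit 0):
  0xBCD9 + 0x8C76 = 0x1494F → wrap carry → 0x4950
  0x4950 + 0x7DF9 = 0x0C749
  0xC749 + 0xD166 = 0x198AF → wrap carry → 0x98B0
  0x98B0 + 0x3B3E = 0x0D3EE
  0xD3EE + 0xA680 = 0x17A6E → wrap carry → 0x7A6F
One's-complement sum = 0x7A6F.
Checksum = ~0x7A6F & 0xFFFF = 0x8590.

8590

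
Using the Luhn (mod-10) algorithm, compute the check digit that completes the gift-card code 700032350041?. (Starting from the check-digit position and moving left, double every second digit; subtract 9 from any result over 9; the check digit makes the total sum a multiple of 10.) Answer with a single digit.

Partial digits right→left: 1 4 0 0 5 3 2 3 0 0 0 7
Double every second digit counting from the check-digit position (so the 1st, 3rd, 5th, ... of the partial from the right).
  doubled (with −9 where >9): 2 0 1 4 0 0 → sum 7
  kept as-is: 4 0 3 3 0 7 → sum 17
Total = 7 + 17 = 24.
Check digit = (10 − (24 mod 10)) mod 10 = 6.

6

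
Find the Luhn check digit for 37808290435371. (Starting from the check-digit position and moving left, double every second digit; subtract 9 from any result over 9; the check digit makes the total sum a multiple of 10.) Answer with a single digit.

Partial digits right→left: 1 7 3 5 3 4 0 9 2 8 0 8 7 3
Double every second digit counting from the check-digit position (so the 1st, 3rd, 5th, ... of the partial from the right).
  doubled (with −9 where >9): 2 6 6 0 4 0 5 → sum 23
  kept as-is: 7 5 4 9 8 8 3 → sum 44
Total = 23 + 44 = 67.
Check digit = (10 − (67 mod 10)) mod 10 = 3.

3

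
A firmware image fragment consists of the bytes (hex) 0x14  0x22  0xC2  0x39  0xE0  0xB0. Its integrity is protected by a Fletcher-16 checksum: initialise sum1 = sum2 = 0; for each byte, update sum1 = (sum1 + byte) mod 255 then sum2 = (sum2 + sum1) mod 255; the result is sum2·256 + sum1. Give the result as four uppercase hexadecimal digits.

4CC3

Running sums (mod 255):
  after byte 0 (0x14): sum1=20, sum2=20
  after byte 1 (0x22): sum1=54, sum2=74
  after byte 2 (0xC2): sum1=248, sum2=67
  after byte 3 (0x39): sum1=50, sum2=117
  after byte 4 (0xE0): sum1=19, sum2=136
  after byte 5 (0xB0): sum1=195, sum2=76
Checksum = sum2·256 + sum1 = 76·256 + 195 = 19651 = 0x4CC3.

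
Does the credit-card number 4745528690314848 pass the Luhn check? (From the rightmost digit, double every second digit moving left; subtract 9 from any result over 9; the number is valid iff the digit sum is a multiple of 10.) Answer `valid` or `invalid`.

From the right, keep odd positions and double even positions (subtract 9 from any doubled value over 9):
  doubled (positions 2,4,...): 8 8 6 9 7 1 8 8 → sum 55
  kept (positions 1,3,...): 8 8 1 0 6 2 5 7 → sum 37
Total = 92.
92 mod 10 = 2, so the number is invalid.

invalid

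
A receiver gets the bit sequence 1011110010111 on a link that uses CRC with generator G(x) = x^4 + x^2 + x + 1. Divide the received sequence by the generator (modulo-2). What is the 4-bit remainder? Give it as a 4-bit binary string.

Modulo-2 division of 1011110010111 by 10111:
  pos 0: 10111 XOR 10111 = 00000
  pos 5: 10010 XOR 10111 = 00101
  pos 7: 10111 XOR 10111 = 00000
Remainder = 0001 (nonzero — an error is detected).

0001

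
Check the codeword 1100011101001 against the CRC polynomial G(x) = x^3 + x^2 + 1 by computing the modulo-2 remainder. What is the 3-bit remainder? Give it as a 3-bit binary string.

Modulo-2 division of 1100011101001 by 1101:
  pos 0: 1100 XOR 1101 = 0001
  pos 3: 1011 XOR 1101 = 0110
  pos 4: 1101 XOR 1101 = 0000
  pos 9: 1001 XOR 1101 = 0100
Remainder = 100 (nonzero — an error is detected).

100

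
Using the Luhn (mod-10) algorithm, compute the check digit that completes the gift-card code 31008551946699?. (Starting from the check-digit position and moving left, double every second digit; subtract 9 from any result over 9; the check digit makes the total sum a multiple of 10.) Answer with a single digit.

Partial digits right→left: 9 9 6 6 4 9 1 5 5 8 0 0 1 3
Double every second digit counting from the check-digit position (so the 1st, 3rd, 5th, ... of the partial from the right).
  doubled (with −9 where >9): 9 3 8 2 1 0 2 → sum 25
  kept as-is: 9 6 9 5 8 0 3 → sum 40
Total = 25 + 40 = 65.
Check digit = (10 − (65 mod 10)) mod 10 = 5.

5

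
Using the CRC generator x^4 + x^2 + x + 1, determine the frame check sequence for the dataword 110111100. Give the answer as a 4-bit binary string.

0101

Append 4 zeros: 1101111000000. Divide by 10111 (XOR where the leading bit is 1):
  pos 0: 11011 XOR 10111 = 01100
  pos 1: 11001 XOR 10111 = 01110
  pos 2: 11101 XOR 10111 = 01010
  pos 3: 10100 XOR 10111 = 00011
  pos 6: 11000 XOR 10111 = 01111
  pos 7: 11110 XOR 10111 = 01001
  pos 8: 10010 XOR 10111 = 00101
Remainder (last 4 bits) = 0101. This is the CRC / FCS.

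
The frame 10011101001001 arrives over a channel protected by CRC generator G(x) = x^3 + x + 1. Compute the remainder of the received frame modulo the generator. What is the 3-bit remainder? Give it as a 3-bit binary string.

111

Modulo-2 division of 10011101001001 by 1011:
  pos 0: 1001 XOR 1011 = 0010
  pos 2: 1011 XOR 1011 = 0000
  pos 7: 1001 XOR 1011 = 0010
  pos 9: 1000 XOR 1011 = 0011
Remainder = 111 (nonzero — an error is detected).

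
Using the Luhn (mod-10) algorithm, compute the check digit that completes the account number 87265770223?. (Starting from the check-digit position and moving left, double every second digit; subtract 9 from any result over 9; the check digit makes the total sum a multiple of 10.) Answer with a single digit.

1

Partial digits right→left: 3 2 2 0 7 7 5 6 2 7 8
Double every second digit counting from the check-digit position (so the 1st, 3rd, 5th, ... of the partial from the right).
  doubled (with −9 where >9): 6 4 5 1 4 7 → sum 27
  kept as-is: 2 0 7 6 7 → sum 22
Total = 27 + 22 = 49.
Check digit = (10 − (49 mod 10)) mod 10 = 1.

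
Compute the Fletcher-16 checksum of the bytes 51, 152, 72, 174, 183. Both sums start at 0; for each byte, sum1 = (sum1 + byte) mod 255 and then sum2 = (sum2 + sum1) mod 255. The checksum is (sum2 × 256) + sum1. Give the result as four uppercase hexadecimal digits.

507A

Running sums (mod 255):
  after byte 0 (51): sum1=51, sum2=51
  after byte 1 (152): sum1=203, sum2=254
  after byte 2 (72): sum1=20, sum2=19
  after byte 3 (174): sum1=194, sum2=213
  after byte 4 (183): sum1=122, sum2=80
Checksum = sum2·256 + sum1 = 80·256 + 122 = 20602 = 0x507A.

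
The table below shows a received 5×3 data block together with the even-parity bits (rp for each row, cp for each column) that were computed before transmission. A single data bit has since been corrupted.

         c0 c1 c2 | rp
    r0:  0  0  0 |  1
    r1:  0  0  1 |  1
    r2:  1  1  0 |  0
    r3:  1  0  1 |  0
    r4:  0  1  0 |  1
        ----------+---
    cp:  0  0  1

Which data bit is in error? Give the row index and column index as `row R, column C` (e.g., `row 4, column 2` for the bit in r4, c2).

row 0, column 2

Recompute each row's even parity and compare to rp:
  r0: data parity 0, sent rp 1 → mismatch
  r1: data parity 1, sent rp 1 → ok
  r2: data parity 0, sent rp 0 → ok
  r3: data parity 0, sent rp 0 → ok
  r4: data parity 1, sent rp 1 → ok
Recompute each column's even parity and compare to cp:
  c0: data parity 0, sent cp 0 → ok
  c1: data parity 0, sent cp 0 → ok
  c2: data parity 0, sent cp 1 → mismatch
Exactly one row (r0) and one column (c2) fail → the flipped bit is at their intersection.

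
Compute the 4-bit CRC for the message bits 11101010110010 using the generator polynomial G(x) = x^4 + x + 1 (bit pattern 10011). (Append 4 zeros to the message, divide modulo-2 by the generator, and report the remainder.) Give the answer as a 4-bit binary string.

Append 4 zeros: 111010101100100000. Divide by 10011 (XOR where the leading bit is 1):
  pos 0: 11101 XOR 10011 = 01110
  pos 1: 11100 XOR 10011 = 01111
  pos 2: 11111 XOR 10011 = 01100
  pos 3: 11000 XOR 10011 = 01011
  pos 4: 10111 XOR 10011 = 00100
  pos 6: 10010 XOR 10011 = 00001
  pos 10: 10100 XOR 10011 = 00111
  pos 12: 11100 XOR 10011 = 01111
  pos 13: 11110 XOR 10011 = 01101
Remainder (last 4 bits) = 1101. This is the CRC / FCS.

1101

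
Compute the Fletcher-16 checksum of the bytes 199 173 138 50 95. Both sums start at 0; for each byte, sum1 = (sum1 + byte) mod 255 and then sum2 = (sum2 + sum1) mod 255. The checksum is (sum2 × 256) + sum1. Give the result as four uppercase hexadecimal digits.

Running sums (mod 255):
  after byte 0 (199): sum1=199, sum2=199
  after byte 1 (173): sum1=117, sum2=61
  after byte 2 (138): sum1=0, sum2=61
  after byte 3 (50): sum1=50, sum2=111
  after byte 4 (95): sum1=145, sum2=1
Checksum = sum2·256 + sum1 = 1·256 + 145 = 401 = 0x0191.

0191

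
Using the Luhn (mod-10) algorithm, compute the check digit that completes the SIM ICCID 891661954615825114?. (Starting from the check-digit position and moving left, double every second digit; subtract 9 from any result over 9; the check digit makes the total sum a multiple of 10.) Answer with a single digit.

Partial digits right→left: 4 1 1 5 2 8 5 1 6 4 5 9 1 6 6 1 9 8
Double every second digit counting from the check-digit position (so the 1st, 3rd, 5th, ... of the partial from the right).
  doubled (with −9 where >9): 8 2 4 1 3 1 2 3 9 → sum 33
  kept as-is: 1 5 8 1 4 9 6 1 8 → sum 43
Total = 33 + 43 = 76.
Check digit = (10 − (76 mod 10)) mod 10 = 4.

4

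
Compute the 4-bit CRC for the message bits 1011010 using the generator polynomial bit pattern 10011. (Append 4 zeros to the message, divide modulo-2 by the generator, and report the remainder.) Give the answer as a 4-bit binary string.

1111

Append 4 zeros: 10110100000. Divide by 10011 (XOR where the leading bit is 1):
  pos 0: 10110 XOR 10011 = 00101
  pos 2: 10110 XOR 10011 = 00101
  pos 4: 10100 XOR 10011 = 00111
  pos 6: 11100 XOR 10011 = 01111
Remainder (last 4 bits) = 1111. This is the CRC / FCS.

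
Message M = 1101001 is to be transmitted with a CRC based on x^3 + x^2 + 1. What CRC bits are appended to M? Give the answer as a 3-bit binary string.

101

Append 3 zeros: 1101001000. Divide by 1101 (XOR where the leading bit is 1):
  pos 0: 1101 XOR 1101 = 0000
  pos 6: 1000 XOR 1101 = 0101
Remainder (last 3 bits) = 101. This is the CRC / FCS.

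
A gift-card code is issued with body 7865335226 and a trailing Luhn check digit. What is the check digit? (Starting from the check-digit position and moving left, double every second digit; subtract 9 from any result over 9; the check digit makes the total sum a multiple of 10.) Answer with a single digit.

Partial digits right→left: 6 2 2 5 3 3 5 6 8 7
Double every second digit counting from the check-digit position (so the 1st, 3rd, 5th, ... of the partial from the right).
  doubled (with −9 where >9): 3 4 6 1 7 → sum 21
  kept as-is: 2 5 3 6 7 → sum 23
Total = 21 + 23 = 44.
Check digit = (10 − (44 mod 10)) mod 10 = 6.

6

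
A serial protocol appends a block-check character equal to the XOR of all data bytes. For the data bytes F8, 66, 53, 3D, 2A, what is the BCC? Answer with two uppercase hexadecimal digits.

DA

XOR the bytes together:
  start with 0xF8
  0xF8 ⊕ 0x66 = 0x9E
  0x9E ⊕ 0x53 = 0xCD
  0xCD ⊕ 0x3D = 0xF0
  0xF0 ⊕ 0x2A = 0xDA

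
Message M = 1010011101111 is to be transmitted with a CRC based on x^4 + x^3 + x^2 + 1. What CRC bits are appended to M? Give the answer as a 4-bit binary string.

0001

Append 4 zeros: 10100111011110000. Divide by 11101 (XOR where the leading bit is 1):
  pos 0: 10100 XOR 11101 = 01001
  pos 1: 10011 XOR 11101 = 01110
  pos 2: 11101 XOR 11101 = 00000
  pos 7: 10111 XOR 11101 = 01010
  pos 8: 10101 XOR 11101 = 01000
  pos 9: 10000 XOR 11101 = 01101
  pos 10: 11010 XOR 11101 = 00111
  pos 12: 11100 XOR 11101 = 00001
Remainder (last 4 bits) = 0001. This is the CRC / FCS.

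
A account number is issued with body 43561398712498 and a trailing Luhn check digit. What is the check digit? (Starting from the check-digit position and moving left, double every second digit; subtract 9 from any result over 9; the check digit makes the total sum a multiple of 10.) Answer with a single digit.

Partial digits right→left: 8 9 4 2 1 7 8 9 3 1 6 5 3 4
Double every second digit counting from the check-digit position (so the 1st, 3rd, 5th, ... of the partial from the right).
  doubled (with −9 where >9): 7 8 2 7 6 3 6 → sum 39
  kept as-is: 9 2 7 9 1 5 4 → sum 37
Total = 39 + 37 = 76.
Check digit = (10 − (76 mod 10)) mod 10 = 4.

4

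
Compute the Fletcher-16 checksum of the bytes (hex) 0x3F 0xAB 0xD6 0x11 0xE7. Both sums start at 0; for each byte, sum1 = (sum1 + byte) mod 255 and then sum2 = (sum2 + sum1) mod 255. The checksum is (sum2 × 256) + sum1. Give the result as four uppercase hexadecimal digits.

79BA

Running sums (mod 255):
  after byte 0 (0x3F): sum1=63, sum2=63
  after byte 1 (0xAB): sum1=234, sum2=42
  after byte 2 (0xD6): sum1=193, sum2=235
  after byte 3 (0x11): sum1=210, sum2=190
  after byte 4 (0xE7): sum1=186, sum2=121
Checksum = sum2·256 + sum1 = 121·256 + 186 = 31162 = 0x79BA.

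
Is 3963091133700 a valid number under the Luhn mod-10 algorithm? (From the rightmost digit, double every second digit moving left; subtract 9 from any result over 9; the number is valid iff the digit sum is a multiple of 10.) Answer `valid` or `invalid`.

From the right, keep odd positions and double even positions (subtract 9 from any doubled value over 9):
  doubled (positions 2,4,...): 0 6 2 9 6 9 → sum 32
  kept (positions 1,3,...): 0 7 3 1 0 6 3 → sum 20
Total = 52.
52 mod 10 = 2, so the number is invalid.

invalid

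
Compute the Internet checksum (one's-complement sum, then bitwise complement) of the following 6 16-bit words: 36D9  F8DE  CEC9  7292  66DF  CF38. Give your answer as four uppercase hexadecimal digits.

One's-complement addition (fold any carry out of bit 15 back into bit 0):
  0x36D9 + 0xF8DE = 0x12FB7 → wrap carry → 0x2FB8
  0x2FB8 + 0xCEC9 = 0x0FE81
  0xFE81 + 0x7292 = 0x17113 → wrap carry → 0x7114
  0x7114 + 0x66DF = 0x0D7F3
  0xD7F3 + 0xCF38 = 0x1A72B → wrap carry → 0xA72C
One's-complement sum = 0xA72C.
Checksum = ~0xA72C & 0xFFFF = 0x58D3.

58D3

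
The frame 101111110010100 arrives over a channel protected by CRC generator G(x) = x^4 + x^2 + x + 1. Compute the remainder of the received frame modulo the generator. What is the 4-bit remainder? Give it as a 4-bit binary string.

0100

Modulo-2 division of 101111110010100 by 10111:
  pos 0: 10111 XOR 10111 = 00000
  pos 5: 11100 XOR 10111 = 01011
  pos 6: 10111 XOR 10111 = 00000
Remainder = 0100 (nonzero — an error is detected).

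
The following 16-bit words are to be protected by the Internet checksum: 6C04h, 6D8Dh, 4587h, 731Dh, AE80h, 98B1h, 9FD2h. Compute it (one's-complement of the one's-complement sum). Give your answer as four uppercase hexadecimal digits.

86C4

One's-complement addition (fold any carry out of bit 15 back into bit 0):
  0x6C04 + 0x6D8D = 0x0D991
  0xD991 + 0x4587 = 0x11F18 → wrap carry → 0x1F19
  0x1F19 + 0x731D = 0x09236
  0x9236 + 0xAE80 = 0x140B6 → wrap carry → 0x40B7
  0x40B7 + 0x98B1 = 0x0D968
  0xD968 + 0x9FD2 = 0x1793A → wrap carry → 0x793B
One's-complement sum = 0x793B.
Checksum = ~0x793B & 0xFFFF = 0x86C4.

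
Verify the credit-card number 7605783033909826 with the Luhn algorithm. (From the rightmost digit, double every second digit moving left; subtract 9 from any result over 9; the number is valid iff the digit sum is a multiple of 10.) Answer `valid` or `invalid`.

From the right, keep odd positions and double even positions (subtract 9 from any doubled value over 9):
  doubled (positions 2,4,...): 4 9 9 6 6 5 0 5 → sum 44
  kept (positions 1,3,...): 6 8 0 3 0 8 5 6 → sum 36
Total = 80.
80 mod 10 = 0, so the number is valid.

valid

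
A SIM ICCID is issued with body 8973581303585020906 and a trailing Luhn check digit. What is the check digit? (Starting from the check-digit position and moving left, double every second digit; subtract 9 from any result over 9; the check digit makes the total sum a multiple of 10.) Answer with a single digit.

Partial digits right→left: 6 0 9 0 2 0 5 8 5 3 0 3 1 8 5 3 7 9 8
Double every second digit counting from the check-digit position (so the 1st, 3rd, 5th, ... of the partial from the right).
  doubled (with −9 where >9): 3 9 4 1 1 0 2 1 5 7 → sum 33
  kept as-is: 0 0 0 8 3 3 8 3 9 → sum 34
Total = 33 + 34 = 67.
Check digit = (10 − (67 mod 10)) mod 10 = 3.

3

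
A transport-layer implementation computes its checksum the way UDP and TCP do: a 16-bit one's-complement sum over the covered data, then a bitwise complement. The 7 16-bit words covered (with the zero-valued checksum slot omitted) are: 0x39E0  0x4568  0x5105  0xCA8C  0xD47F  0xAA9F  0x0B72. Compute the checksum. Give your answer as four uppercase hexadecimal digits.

DA93

One's-complement addition (fold any carry out of bit 15 back into bit 0):
  0x39E0 + 0x4568 = 0x07F48
  0x7F48 + 0x5105 = 0x0D04D
  0xD04D + 0xCA8C = 0x19AD9 → wrap carry → 0x9ADA
  0x9ADA + 0xD47F = 0x16F59 → wrap carry → 0x6F5A
  0x6F5A + 0xAA9F = 0x119F9 → wrap carry → 0x19FA
  0x19FA + 0x0B72 = 0x0256C
One's-complement sum = 0x256C.
Checksum = ~0x256C & 0xFFFF = 0xDA93.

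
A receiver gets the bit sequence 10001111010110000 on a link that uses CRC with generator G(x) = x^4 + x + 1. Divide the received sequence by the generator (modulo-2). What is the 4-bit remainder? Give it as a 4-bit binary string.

0000

Modulo-2 division of 10001111010110000 by 10011:
  pos 0: 10001 XOR 10011 = 00010
  pos 3: 10111 XOR 10011 = 00100
  pos 5: 10001 XOR 10011 = 00010
  pos 8: 10011 XOR 10011 = 00000
Remainder = 0000 (zero — the frame passes the CRC check).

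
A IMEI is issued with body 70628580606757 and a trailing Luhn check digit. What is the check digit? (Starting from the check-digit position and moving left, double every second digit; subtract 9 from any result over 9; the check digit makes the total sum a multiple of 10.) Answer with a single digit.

Partial digits right→left: 7 5 7 6 0 6 0 8 5 8 2 6 0 7
Double every second digit counting from the check-digit position (so the 1st, 3rd, 5th, ... of the partial from the right).
  doubled (with −9 where >9): 5 5 0 0 1 4 0 → sum 15
  kept as-is: 5 6 6 8 8 6 7 → sum 46
Total = 15 + 46 = 61.
Check digit = (10 − (61 mod 10)) mod 10 = 9.

9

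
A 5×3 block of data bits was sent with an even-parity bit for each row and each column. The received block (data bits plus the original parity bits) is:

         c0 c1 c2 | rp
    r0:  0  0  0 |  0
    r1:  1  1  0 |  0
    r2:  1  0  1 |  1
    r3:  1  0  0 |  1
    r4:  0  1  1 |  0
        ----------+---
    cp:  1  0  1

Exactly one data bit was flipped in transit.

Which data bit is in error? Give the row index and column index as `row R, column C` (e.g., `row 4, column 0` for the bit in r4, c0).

Recompute each row's even parity and compare to rp:
  r0: data parity 0, sent rp 0 → ok
  r1: data parity 0, sent rp 0 → ok
  r2: data parity 0, sent rp 1 → mismatch
  r3: data parity 1, sent rp 1 → ok
  r4: data parity 0, sent rp 0 → ok
Recompute each column's even parity and compare to cp:
  c0: data parity 1, sent cp 1 → ok
  c1: data parity 0, sent cp 0 → ok
  c2: data parity 0, sent cp 1 → mismatch
Exactly one row (r2) and one column (c2) fail → the flipped bit is at their intersection.

row 2, column 2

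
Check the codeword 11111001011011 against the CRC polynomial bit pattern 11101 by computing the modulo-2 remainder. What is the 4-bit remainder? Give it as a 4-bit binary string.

Modulo-2 division of 11111001011011 by 11101:
  pos 0: 11111 XOR 11101 = 00010
  pos 3: 10001 XOR 11101 = 01100
  pos 4: 11000 XOR 11101 = 00101
  pos 6: 10111 XOR 11101 = 01010
  pos 7: 10100 XOR 11101 = 01001
  pos 8: 10011 XOR 11101 = 01110
  pos 9: 11101 XOR 11101 = 00000
Remainder = 0000 (zero — the frame passes the CRC check).

0000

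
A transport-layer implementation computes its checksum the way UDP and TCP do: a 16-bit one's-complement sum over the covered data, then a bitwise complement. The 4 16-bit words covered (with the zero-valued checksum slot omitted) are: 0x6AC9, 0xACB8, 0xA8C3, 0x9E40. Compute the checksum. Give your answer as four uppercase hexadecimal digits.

A179

One's-complement addition (fold any carry out of bit 15 back into bit 0):
  0x6AC9 + 0xACB8 = 0x11781 → wrap carry → 0x1782
  0x1782 + 0xA8C3 = 0x0C045
  0xC045 + 0x9E40 = 0x15E85 → wrap carry → 0x5E86
One's-complement sum = 0x5E86.
Checksum = ~0x5E86 & 0xFFFF = 0xA179.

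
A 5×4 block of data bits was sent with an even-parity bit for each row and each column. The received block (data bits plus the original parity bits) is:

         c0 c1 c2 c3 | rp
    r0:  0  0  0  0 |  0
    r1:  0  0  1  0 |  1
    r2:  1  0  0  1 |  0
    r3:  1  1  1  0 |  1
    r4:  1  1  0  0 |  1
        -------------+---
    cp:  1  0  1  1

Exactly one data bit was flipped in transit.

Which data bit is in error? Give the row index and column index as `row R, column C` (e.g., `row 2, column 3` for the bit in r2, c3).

Recompute each row's even parity and compare to rp:
  r0: data parity 0, sent rp 0 → ok
  r1: data parity 1, sent rp 1 → ok
  r2: data parity 0, sent rp 0 → ok
  r3: data parity 1, sent rp 1 → ok
  r4: data parity 0, sent rp 1 → mismatch
Recompute each column's even parity and compare to cp:
  c0: data parity 1, sent cp 1 → ok
  c1: data parity 0, sent cp 0 → ok
  c2: data parity 0, sent cp 1 → mismatch
  c3: data parity 1, sent cp 1 → ok
Exactly one row (r4) and one column (c2) fail → the flipped bit is at their intersection.

row 4, column 2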